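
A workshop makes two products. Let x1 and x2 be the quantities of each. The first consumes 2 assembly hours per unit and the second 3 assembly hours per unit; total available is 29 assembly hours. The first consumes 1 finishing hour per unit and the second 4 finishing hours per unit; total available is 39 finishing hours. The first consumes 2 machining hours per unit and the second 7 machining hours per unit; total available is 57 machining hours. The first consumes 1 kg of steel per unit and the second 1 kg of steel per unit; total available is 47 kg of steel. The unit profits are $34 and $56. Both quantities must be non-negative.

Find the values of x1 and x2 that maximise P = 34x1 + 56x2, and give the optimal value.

Corner points and P = 34x1 + 56x2:
  (0, 0) → P = 0
  (0, 57/7) → P = 456
  (29/2, 0) → P = 493
  (4, 7) → P = 528

x1 = 4, x2 = 7, maximum P = 528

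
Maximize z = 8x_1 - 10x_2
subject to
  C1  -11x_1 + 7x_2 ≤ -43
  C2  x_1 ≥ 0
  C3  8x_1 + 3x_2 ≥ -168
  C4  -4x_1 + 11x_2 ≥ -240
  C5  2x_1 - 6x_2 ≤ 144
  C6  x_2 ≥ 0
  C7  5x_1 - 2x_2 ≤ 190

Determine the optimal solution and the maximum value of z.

x_1 = 38, x_2 = 0, maximum z = 304

Feasible corners and z = 8x_1 - 10x_2:
  (43/11, 0) → z = 344/11
  (1244/13, 1875/13) → z = -8798/13
  (38, 0) → z = 304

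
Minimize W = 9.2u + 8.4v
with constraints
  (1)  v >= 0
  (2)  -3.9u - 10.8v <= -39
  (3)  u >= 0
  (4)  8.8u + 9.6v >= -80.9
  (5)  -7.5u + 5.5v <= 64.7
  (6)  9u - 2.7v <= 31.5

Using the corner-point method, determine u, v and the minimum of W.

u = 0, v = 65/18, minimum W = 91/3

Extreme points and W = 9.2u + 8.4v:
  (0, 65/18) → W = 91/3
  (550/133, 845/399) → W = 7426/133
  (0, 647/55) → W = 27174/275
  (3866/325, 1819/65) → W = 559826/1625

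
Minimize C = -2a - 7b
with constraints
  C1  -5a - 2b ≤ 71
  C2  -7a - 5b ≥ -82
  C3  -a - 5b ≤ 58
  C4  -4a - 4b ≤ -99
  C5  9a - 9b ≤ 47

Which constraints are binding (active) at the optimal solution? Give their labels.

C1 and C2

Corner points and C = -2a - 7b:
  (-519/11, 907/11) → C = -5311/11
  (-241/6, 779/12) → C = -4489/12
  (-167/8, 365/8) → C = -2221/8

The minimum is at (-519/11, 907/11). Substituting into each constraint, equality holds for C1 and C2; the remaining constraints have slack.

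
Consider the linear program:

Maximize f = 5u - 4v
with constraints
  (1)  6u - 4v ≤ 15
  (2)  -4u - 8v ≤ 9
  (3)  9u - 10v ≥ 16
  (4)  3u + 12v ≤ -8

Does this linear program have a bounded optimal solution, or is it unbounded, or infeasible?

Corner points and f = 5u - 4v:
  (21/16, -57/32) → f = 219/16
  (37/21, -31/28) → f = 278/21
  (19/56, -145/112) → f = 55/8
  (56/69, -20/23) → f = 520/69
The feasible region has finitely many vertices and no improving ray; the maximum is 219/16 at (21/16, -57/32).

bounded optimum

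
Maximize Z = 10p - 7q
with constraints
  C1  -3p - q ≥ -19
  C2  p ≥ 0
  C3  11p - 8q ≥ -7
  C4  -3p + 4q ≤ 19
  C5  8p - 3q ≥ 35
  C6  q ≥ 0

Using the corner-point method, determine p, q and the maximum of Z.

Extreme points and Z = 10p - 7q:
  (92/17, 47/17) → Z = 591/17
  (19/3, 0) → Z = 190/3
  (35/8, 0) → Z = 175/4

At the optimal vertex, -3p - q = -19 and q = 0.
Solving simultaneously gives p = 19/3, q = 0.

p = 19/3, q = 0, maximum Z = 190/3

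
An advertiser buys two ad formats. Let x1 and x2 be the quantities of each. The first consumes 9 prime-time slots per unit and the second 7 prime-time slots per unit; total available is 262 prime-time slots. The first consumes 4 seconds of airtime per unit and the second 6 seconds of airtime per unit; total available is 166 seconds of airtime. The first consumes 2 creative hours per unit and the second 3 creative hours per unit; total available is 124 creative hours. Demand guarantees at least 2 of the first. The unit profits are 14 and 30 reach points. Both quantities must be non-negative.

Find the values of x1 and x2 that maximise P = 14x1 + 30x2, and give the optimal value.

x1 = 2, x2 = 79/3, maximum P = 818

Corner points and P = 14x1 + 30x2:
  (262/9, 0) → P = 3668/9
  (2, 0) → P = 28
  (205/13, 223/13) → P = 9560/13
  (2, 79/3) → P = 818

The optimum lies where 4x1 + 6x2 = 166 and x1 = 2.
Solving simultaneously gives x1 = 2, x2 = 79/3.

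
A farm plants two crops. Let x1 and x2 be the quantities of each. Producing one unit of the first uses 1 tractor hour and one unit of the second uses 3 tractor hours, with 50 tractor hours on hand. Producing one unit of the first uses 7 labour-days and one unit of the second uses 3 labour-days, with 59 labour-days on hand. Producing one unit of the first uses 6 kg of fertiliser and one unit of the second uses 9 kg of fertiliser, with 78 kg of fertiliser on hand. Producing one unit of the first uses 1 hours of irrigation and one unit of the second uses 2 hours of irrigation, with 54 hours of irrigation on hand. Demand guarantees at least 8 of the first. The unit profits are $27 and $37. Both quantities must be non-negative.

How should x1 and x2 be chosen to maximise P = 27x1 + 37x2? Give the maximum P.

x1 = 8, x2 = 1, maximum P = 253

Vertices and P = 27x1 + 37x2:
  (59/7, 0) → P = 1593/7
  (8, 0) → P = 216
  (8, 1) → P = 253

The binding constraints are 7x1 + 3x2 = 59 and x1 = 8.
Solving simultaneously gives x1 = 8, x2 = 1.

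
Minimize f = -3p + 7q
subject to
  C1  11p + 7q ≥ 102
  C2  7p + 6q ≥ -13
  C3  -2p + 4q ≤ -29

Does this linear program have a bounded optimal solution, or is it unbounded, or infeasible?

From the feasible point (703/17, -857/17), moving in the direction (6, -7) keeps every constraint satisfied while f decreases without bound.

unbounded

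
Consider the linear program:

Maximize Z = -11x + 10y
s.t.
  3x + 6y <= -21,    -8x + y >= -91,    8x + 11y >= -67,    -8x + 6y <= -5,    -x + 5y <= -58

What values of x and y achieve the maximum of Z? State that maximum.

x = 101/17, y = -177/17, maximum Z = -2881/17

Corner points and Z = -11x + 10y:
  (467/48, -79/6) → Z = -3819/16
  (397/39, -373/39) → Z = -2699/13
  (101/17, -177/17) → Z = -2881/17

At the optimal vertex, 8x + 11y = -67 and -x + 5y = -58.
Solving simultaneously gives x = 101/17, y = -177/17.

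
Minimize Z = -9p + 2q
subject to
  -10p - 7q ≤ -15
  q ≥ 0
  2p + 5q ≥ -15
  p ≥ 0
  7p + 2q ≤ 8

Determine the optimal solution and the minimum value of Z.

p = 26/29, q = 25/29, minimum Z = -184/29

Corner points and Z = -9p + 2q:
  (0, 15/7) → Z = 30/7
  (26/29, 25/29) → Z = -184/29
  (0, 4) → Z = 8

At the optimal vertex, -10p - 7q = -15 and 7p + 2q = 8.
Solving simultaneously gives p = 26/29, q = 25/29.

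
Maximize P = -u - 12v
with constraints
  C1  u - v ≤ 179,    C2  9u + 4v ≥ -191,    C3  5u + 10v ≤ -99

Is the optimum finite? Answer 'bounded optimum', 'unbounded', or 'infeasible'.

bounded optimum

Extreme points and P = -u - 12v:
  (525/13, -1802/13) → P = 1623
  (1691/15, -994/15) → P = 10237/15
  (-757/35, 32/35) → P = 373/35
The feasible region has finitely many vertices and no improving ray; the maximum is 1623 at (525/13, -1802/13).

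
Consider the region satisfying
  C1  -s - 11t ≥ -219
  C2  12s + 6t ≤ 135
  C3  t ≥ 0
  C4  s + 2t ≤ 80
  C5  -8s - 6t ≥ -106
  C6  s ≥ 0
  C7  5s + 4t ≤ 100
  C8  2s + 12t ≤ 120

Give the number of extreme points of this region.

Of the 28 pairwise boundary intersections, those satisfying every inequality are:
  (45/4, 0)
  (29/4, 8)
  (0, 0)
  (46/7, 187/21)
  (0, 10)

5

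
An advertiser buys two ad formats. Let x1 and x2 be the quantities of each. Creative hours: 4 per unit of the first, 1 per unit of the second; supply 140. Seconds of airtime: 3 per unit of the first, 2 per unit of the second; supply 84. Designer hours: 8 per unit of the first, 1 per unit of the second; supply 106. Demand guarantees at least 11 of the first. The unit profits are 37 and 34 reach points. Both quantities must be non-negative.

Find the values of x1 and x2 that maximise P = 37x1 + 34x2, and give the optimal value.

x1 = 11, x2 = 18, maximum P = 1019

Vertices and P = 37x1 + 34x2:
  (53/4, 0) → P = 1961/4
  (11, 0) → P = 407
  (11, 18) → P = 1019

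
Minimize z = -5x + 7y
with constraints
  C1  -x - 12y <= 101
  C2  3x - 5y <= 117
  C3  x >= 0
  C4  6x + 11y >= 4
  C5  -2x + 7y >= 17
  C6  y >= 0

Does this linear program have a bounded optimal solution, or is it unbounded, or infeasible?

From the feasible point (904/11, 285/11), moving in the direction (5, 3) keeps every constraint satisfied while z decreases without bound.

unbounded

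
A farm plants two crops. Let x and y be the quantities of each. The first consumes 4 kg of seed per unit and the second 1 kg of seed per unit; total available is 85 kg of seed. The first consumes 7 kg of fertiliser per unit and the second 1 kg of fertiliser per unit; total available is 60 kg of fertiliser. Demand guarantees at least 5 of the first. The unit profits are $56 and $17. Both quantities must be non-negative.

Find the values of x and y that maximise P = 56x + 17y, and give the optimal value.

Vertices and P = 56x + 17y:
  (60/7, 0) → P = 480
  (5, 0) → P = 280
  (5, 25) → P = 705

At the optimal vertex, 7x + y = 60 and x = 5.
Solving simultaneously gives x = 5, y = 25.

x = 5, y = 25, maximum P = 705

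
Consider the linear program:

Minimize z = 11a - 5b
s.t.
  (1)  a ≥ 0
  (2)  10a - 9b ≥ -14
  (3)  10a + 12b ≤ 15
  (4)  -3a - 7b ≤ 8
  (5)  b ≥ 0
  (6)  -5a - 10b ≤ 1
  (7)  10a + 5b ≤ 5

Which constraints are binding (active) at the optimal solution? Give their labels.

(1) and (7)

Extreme points and z = 11a - 5b:
  (0, 0) → z = 0
  (0, 1) → z = -5
  (1/2, 0) → z = 11/2

The minimum is at (0, 1). Substituting into each constraint, equality holds for (1) and (7); the remaining constraints have slack.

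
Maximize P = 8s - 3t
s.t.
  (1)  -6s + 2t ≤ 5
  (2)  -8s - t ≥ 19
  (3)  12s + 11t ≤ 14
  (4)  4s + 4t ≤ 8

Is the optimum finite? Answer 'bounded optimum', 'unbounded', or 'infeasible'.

From the feasible point (-43/22, -37/11), moving in the direction (1, -8) keeps every constraint satisfied while P increases without bound.

unbounded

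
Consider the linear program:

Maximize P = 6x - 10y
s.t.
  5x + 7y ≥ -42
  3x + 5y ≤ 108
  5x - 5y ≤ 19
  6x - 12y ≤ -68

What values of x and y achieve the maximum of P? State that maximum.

x = 478/33, y = 142/11, maximum P = -464/11

Extreme points and P = 6x - 10y:
  (-483/2, 333/2) → P = -3114
  (-490/51, 44/51) → P = -3380/51
  (478/33, 142/11) → P = -464/11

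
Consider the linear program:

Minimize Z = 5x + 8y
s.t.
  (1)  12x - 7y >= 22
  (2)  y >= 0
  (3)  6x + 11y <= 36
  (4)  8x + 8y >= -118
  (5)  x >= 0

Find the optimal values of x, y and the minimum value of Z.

Extreme points and Z = 5x + 8y:
  (11/6, 0) → Z = 55/6
  (247/87, 50/29) → Z = 2435/87
  (6, 0) → Z = 30

The optimum lies where 12x - 7y = 22 and y = 0.
Solving simultaneously gives x = 11/6, y = 0.

x = 11/6, y = 0, minimum Z = 55/6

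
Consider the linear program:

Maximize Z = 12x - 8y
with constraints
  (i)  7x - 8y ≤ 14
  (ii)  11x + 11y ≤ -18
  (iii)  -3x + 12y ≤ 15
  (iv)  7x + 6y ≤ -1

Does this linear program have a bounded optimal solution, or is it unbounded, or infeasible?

Corner points and Z = 12x - 8y:
  (2/33, -56/33) → Z = 472/33
  (-127/55, 37/55) → Z = -364/11
The feasible region has finitely many vertices and no improving ray; the maximum is 472/33 at (2/33, -56/33).

bounded optimum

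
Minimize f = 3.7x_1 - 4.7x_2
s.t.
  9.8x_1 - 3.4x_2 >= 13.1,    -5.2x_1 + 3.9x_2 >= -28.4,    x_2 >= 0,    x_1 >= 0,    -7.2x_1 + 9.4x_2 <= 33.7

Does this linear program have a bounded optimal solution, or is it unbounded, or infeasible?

Feasible corners and f = 3.7x_1 - 4.7x_2:
  (131/98, 0) → f = 4847/980
  (5943/1691, 21229/3382) → f = -557981/33820
  (71/13, 0) → f = 2627/130
  (39839/2080, 9493/520) → f = -310641/20800
The feasible region has finitely many vertices and no improving ray; the minimum is -557981/33820 at (5943/1691, 21229/3382).

bounded optimum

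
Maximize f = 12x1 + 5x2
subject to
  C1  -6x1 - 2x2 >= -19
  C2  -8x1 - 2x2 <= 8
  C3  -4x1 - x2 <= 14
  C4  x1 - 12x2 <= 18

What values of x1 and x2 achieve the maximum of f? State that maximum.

x1 = -27/2, x2 = 50, maximum f = 88

Extreme points and f = 12x1 + 5x2:
  (-27/2, 50) → f = 88
  (132/37, -89/74) → f = 2723/74
  (-30/49, -76/49) → f = -740/49

The optimum lies where -6x1 - 2x2 = -19 and -8x1 - 2x2 = 8.
Solving simultaneously gives x1 = -27/2, x2 = 50.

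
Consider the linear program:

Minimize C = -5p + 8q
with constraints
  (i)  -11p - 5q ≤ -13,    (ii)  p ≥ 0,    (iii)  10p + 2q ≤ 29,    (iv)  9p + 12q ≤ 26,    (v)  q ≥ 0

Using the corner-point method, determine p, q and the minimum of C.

Corner points and C = -5p + 8q:
  (26/87, 169/87) → C = 1222/87
  (13/11, 0) → C = -65/11
  (26/9, 0) → C = -130/9

The optimum lies where 9p + 12q = 26 and q = 0.
Solving simultaneously gives p = 26/9, q = 0.

p = 26/9, q = 0, minimum C = -130/9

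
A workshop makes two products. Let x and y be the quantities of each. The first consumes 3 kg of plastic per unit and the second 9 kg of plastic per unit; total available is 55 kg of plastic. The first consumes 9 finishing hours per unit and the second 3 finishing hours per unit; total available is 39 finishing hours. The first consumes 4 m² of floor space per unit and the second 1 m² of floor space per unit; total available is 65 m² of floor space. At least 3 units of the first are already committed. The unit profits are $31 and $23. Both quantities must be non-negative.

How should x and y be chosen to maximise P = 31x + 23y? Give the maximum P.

Feasible corners and P = 31x + 23y:
  (13/3, 0) → P = 403/3
  (3, 0) → P = 93
  (3, 4) → P = 185

At the optimal vertex, 9x + 3y = 39 and x = 3.
Solving simultaneously gives x = 3, y = 4.

x = 3, y = 4, maximum P = 185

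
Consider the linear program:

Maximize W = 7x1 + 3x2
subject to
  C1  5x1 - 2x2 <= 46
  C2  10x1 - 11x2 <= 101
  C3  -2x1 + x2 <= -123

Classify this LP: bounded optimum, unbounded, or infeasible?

The boundaries 5x1 - 2x2 = 46 and 10x1 - 11x2 = 101 meet at (304/35, -9/7), but that point violates -2x1 + x2 ≤ -123. Every candidate vertex is excluded by some other constraint, so the feasible region is empty.

infeasible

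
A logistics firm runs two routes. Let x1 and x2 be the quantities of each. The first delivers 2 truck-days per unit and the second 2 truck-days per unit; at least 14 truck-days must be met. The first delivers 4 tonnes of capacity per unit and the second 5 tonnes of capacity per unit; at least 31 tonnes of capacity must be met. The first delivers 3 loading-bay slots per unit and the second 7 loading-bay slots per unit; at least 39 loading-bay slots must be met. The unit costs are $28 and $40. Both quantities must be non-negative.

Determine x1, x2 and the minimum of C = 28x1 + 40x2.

Feasible corners and C = 28x1 + 40x2:
  (0, 7) → C = 280
  (13, 0) → C = 364
  (5/2, 9/2) → C = 250
The feasible region is unbounded (it extends along (0, 1), (1, 0)), but C strictly increases along every unbounded feasible direction, so there is no improving ray and the minimum is attained at a vertex.

x1 = 5/2, x2 = 9/2, minimum C = 250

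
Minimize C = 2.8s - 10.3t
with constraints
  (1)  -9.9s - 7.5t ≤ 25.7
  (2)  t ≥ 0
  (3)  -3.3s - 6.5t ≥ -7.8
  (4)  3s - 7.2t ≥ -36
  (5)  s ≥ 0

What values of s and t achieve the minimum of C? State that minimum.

s = 0, t = 1.2, minimum C = -12.36

Feasible corners and C = 2.8s - 10.3t:
  (26/11, 0) → C = 364/55
  (0, 0) → C = 0
  (0, 6/5) → C = -309/25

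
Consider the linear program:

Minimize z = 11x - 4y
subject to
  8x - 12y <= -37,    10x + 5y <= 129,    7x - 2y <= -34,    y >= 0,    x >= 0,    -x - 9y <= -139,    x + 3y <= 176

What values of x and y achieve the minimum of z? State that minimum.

x = 0, y = 129/5, minimum z = -516/5

The optimum lies where 10x + 5y = 129 and x = 0.
Solving simultaneously gives x = 0, y = 129/5.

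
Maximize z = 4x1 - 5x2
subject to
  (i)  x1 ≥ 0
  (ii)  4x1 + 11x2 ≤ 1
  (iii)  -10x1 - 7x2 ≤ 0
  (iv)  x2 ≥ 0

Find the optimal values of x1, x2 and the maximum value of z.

x1 = 1/4, x2 = 0, maximum z = 1

The optimum lies where 4x1 + 11x2 = 1 and x2 = 0.
Solving simultaneously gives x1 = 1/4, x2 = 0.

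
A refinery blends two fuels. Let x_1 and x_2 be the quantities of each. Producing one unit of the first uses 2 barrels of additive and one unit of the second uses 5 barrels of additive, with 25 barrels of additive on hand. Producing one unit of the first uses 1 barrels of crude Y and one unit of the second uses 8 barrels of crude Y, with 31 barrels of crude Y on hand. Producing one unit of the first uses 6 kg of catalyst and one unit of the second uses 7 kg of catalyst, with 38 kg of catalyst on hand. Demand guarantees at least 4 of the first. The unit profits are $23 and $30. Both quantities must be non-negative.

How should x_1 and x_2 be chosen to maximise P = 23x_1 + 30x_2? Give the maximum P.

Extreme points and P = 23x_1 + 30x_2:
  (19/3, 0) → P = 437/3
  (4, 0) → P = 92
  (4, 2) → P = 152

x_1 = 4, x_2 = 2, maximum P = 152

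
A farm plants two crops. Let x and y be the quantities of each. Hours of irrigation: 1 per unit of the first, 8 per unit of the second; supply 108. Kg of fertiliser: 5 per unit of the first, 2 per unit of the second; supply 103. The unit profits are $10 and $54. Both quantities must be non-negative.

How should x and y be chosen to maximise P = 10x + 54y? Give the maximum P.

Extreme points and P = 10x + 54y:
  (0, 0) → P = 0
  (0, 27/2) → P = 729
  (103/5, 0) → P = 206
  (16, 23/2) → P = 781

At the optimal vertex, x + 8y = 108 and 5x + 2y = 103.
Solving simultaneously gives x = 16, y = 23/2.

x = 16, y = 23/2, maximum P = 781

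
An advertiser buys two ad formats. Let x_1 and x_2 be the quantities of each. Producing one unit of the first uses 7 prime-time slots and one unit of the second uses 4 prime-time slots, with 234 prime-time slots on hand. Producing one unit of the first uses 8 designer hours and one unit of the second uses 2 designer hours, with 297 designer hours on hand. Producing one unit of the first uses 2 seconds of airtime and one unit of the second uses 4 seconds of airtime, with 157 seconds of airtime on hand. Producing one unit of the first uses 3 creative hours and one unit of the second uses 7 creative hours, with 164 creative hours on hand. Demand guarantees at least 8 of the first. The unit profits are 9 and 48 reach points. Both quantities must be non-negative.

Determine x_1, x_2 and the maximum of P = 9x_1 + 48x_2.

Feasible corners and P = 9x_1 + 48x_2:
  (234/7, 0) → P = 2106/7
  (8, 0) → P = 72
  (982/37, 446/37) → P = 30246/37
  (8, 20) → P = 1032

At the optimal vertex, 3x_1 + 7x_2 = 164 and x_1 = 8.
Solving simultaneously gives x_1 = 8, x_2 = 20.

x_1 = 8, x_2 = 20, maximum P = 1032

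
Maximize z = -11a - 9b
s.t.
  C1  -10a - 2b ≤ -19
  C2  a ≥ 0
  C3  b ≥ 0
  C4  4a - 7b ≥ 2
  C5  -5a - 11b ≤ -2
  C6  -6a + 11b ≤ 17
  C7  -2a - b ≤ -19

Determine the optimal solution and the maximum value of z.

a = 19/2, b = 0, maximum z = -209/2

Feasible corners and z = -11a - 9b:
  (19/2, 0) → z = -209/2
  (141/2, 40) → z = -2271/2
  (15/2, 4) → z = -237/2
The feasible region is unbounded (it extends along (11, 6), (1, 0)), but z strictly decreases along every unbounded feasible direction, so there is no improving ray and the maximum is attained at a vertex.

The binding constraints are b = 0 and -2a - b = -19.
Solving simultaneously gives a = 19/2, b = 0.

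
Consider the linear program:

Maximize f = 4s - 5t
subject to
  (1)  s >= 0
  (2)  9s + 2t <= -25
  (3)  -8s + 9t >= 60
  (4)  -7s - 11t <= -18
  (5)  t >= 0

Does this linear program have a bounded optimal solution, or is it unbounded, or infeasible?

infeasible

The boundaries s = 0 and -8s + 9t = 60 meet at (0, 20/3), but that point violates 9s + 2t ≤ -25. Every candidate vertex is excluded by some other constraint, so the feasible region is empty.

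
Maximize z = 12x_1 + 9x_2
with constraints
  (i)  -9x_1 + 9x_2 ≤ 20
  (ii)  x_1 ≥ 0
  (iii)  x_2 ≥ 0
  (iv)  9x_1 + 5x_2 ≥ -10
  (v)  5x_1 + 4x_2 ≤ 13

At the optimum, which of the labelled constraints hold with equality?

Extreme points and z = 12x_1 + 9x_2:
  (0, 20/9) → z = 20
  (37/81, 217/81) → z = 799/27
  (0, 0) → z = 0
  (13/5, 0) → z = 156/5

The maximum is at (13/5, 0). Substituting into each constraint, equality holds for (iii) and (v); the remaining constraints have slack.

(iii) and (v)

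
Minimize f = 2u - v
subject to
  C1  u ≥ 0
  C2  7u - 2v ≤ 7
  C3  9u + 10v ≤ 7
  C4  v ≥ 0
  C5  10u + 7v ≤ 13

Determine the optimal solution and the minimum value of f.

Extreme points and f = 2u - v:
  (0, 7/10) → f = -7/10
  (0, 0) → f = 0
  (7/9, 0) → f = 14/9

At the optimal vertex, u = 0 and 9u + 10v = 7.
Solving simultaneously gives u = 0, v = 7/10.

u = 0, v = 7/10, minimum f = -7/10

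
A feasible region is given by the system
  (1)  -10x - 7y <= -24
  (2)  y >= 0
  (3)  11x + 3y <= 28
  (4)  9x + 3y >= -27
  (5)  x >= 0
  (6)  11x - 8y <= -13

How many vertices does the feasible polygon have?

Intersecting each pair of boundary lines and keeping only the points that satisfy every inequality leaves:
  (0, 24/7)
  (101/157, 394/157)
  (0, 28/3)
  (185/121, 41/11)

4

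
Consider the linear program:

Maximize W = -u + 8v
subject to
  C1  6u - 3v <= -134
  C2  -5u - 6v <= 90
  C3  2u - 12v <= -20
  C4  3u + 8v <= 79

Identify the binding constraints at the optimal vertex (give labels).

Vertices and W = -u + 8v:
  (-358/17, 130/51) → W = 2114/51
  (-835/57, 292/19) → W = 7843/57
  (-597/11, 665/22) → W = 3257/11

The maximum is at (-597/11, 665/22). Substituting into each constraint, equality holds for C2 and C4; the remaining constraints have slack.

C2 and C4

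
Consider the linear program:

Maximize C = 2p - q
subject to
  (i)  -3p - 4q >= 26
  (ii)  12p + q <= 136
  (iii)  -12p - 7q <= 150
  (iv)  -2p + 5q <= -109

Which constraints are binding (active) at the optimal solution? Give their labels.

Extreme points and C = 2p - q:
  (551/36, -143/3) → C = 1409/18
  (789/62, -518/31) → C = 1307/31
  (13/74, -804/37) → C = 817/37

The maximum is at (551/36, -143/3). Substituting into each constraint, equality holds for (ii) and (iii); the remaining constraints have slack.

(ii) and (iii)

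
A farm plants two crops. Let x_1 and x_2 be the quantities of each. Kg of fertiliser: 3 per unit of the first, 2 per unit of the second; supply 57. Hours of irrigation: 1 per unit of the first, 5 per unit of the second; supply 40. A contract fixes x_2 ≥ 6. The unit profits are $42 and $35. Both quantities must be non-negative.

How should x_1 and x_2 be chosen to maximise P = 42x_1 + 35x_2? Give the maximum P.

x_1 = 10, x_2 = 6, maximum P = 630

Vertices and P = 42x_1 + 35x_2:
  (0, 8) → P = 280
  (0, 6) → P = 210
  (10, 6) → P = 630

The binding constraints are x_1 + 5x_2 = 40 and x_2 = 6.
Solving simultaneously gives x_1 = 10, x_2 = 6.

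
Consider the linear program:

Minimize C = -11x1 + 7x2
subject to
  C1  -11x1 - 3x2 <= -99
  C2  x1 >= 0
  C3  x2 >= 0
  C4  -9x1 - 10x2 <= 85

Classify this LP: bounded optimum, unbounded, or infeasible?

unbounded

From the feasible point (0, 33), moving in the direction (1, 0) keeps every constraint satisfied while C decreases without bound.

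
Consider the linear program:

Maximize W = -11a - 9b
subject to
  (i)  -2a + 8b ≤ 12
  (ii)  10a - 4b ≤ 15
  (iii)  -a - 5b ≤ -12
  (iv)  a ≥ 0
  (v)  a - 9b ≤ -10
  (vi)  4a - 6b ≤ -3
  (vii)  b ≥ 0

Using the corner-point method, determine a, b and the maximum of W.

a = 2, b = 2, maximum W = -40

Feasible corners and W = -11a - 9b:
  (7/3, 25/12) → W = -533/12
  (2, 2) → W = -40
  (51/22, 45/22) → W = -483/11
  (57/26, 51/26) → W = -543/13

At the optimal vertex, -2a + 8b = 12 and -a - 5b = -12.
Solving simultaneously gives a = 2, b = 2.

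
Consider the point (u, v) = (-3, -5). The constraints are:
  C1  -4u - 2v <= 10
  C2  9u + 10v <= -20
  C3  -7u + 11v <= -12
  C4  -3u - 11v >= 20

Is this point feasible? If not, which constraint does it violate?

not feasible — violates C1

Constraint C1: -4u - 2v = 22, which is not ≤ 10. All other constraints are satisfied.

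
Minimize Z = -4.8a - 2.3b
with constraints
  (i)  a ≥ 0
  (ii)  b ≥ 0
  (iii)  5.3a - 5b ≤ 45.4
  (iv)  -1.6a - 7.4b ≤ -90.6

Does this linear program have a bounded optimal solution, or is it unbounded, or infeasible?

unbounded

From the feasible point (0, 453/37), moving in the direction (0, 1) keeps every constraint satisfied while Z decreases without bound.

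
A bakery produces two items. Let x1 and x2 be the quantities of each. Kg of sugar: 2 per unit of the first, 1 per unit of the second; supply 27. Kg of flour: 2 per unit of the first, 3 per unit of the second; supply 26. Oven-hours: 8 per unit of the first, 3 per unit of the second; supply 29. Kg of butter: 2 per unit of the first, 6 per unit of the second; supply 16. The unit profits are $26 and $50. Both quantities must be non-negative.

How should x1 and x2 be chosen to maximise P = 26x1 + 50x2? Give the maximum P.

x1 = 3, x2 = 5/3, maximum P = 484/3

Extreme points and P = 26x1 + 50x2:
  (0, 0) → P = 0
  (0, 8/3) → P = 400/3
  (29/8, 0) → P = 377/4
  (3, 5/3) → P = 484/3

The optimum lies where 8x1 + 3x2 = 29 and 2x1 + 6x2 = 16.
Solving simultaneously gives x1 = 3, x2 = 5/3.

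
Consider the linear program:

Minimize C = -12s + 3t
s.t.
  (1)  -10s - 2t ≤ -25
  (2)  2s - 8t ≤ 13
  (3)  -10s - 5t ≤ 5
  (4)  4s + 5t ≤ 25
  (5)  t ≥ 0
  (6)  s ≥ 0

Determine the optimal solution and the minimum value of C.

s = 25/4, t = 0, minimum C = -75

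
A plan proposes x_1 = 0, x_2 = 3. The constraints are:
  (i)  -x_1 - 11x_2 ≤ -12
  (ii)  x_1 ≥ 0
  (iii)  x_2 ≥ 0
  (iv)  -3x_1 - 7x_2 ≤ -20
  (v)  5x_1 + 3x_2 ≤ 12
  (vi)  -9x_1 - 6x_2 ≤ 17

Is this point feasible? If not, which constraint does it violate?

(i): -33 ≤ -12 ✓
(ii): 0 ≥ 0 ✓
(iii): 3 ≥ 0 ✓
(iv): -21 ≤ -20 ✓
(v): 9 ≤ 12 ✓
(vi): -18 ≤ 17 ✓

feasible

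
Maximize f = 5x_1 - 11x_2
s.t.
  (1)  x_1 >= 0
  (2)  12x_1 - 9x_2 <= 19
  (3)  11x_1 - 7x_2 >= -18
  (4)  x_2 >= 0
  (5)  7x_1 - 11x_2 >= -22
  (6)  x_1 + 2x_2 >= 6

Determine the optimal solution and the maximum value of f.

Corner points and f = 5x_1 - 11x_2:
  (407/69, 397/69) → f = -2332/69
  (92/33, 53/33) → f = -41/11
  (22/25, 64/25) → f = -594/25

The binding constraints are 12x_1 - 9x_2 = 19 and x_1 + 2x_2 = 6.
Solving simultaneously gives x_1 = 92/33, x_2 = 53/33.

x_1 = 92/33, x_2 = 53/33, maximum f = -41/11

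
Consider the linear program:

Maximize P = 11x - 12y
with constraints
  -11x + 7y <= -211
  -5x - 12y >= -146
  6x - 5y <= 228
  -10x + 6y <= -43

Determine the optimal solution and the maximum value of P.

Vertices and P = 11x - 12y:
  (3554/167, 551/167) → P = 32482/167
  (-541/13, -1242/13) → P = 8953/13
  (3466/97, -264/97) → P = 41294/97

The binding constraints are -11x + 7y = -211 and 6x - 5y = 228.
Solving simultaneously gives x = -541/13, y = -1242/13.

x = -541/13, y = -1242/13, maximum P = 8953/13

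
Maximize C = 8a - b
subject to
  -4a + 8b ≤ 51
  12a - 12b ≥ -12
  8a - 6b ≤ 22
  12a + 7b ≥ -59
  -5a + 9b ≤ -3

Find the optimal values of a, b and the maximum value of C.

a = 30/7, b = 43/21, maximum C = 677/21

Vertices and C = 8a - b:
  (-66/19, -47/19) → C = -481/19
  (-3, -2) → C = -22
  (-25/16, -23/4) → C = -27/4
  (30/7, 43/21) → C = 677/21

At the optimal vertex, 8a - 6b = 22 and -5a + 9b = -3.
Solving simultaneously gives a = 30/7, b = 43/21.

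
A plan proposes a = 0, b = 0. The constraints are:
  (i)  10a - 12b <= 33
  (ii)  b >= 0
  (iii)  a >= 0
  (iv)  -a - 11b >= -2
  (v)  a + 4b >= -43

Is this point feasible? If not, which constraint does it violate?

feasible

(i): 0 ≤ 33 ✓
(ii): 0 ≥ 0 ✓
(iii): 0 ≥ 0 ✓
(iv): 0 ≥ -2 ✓
(v): 0 ≥ -43 ✓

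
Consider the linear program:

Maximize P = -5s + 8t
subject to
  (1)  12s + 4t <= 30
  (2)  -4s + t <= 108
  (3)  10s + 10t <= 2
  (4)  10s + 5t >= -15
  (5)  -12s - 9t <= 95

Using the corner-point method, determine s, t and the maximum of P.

s = -16/5, t = 17/5, maximum P = 216/5

Vertices and P = -5s + 8t:
  (73/20, -69/20) → P = -917/20
  (21/2, -24) → P = -489/2
  (-16/5, 17/5) → P = 216/5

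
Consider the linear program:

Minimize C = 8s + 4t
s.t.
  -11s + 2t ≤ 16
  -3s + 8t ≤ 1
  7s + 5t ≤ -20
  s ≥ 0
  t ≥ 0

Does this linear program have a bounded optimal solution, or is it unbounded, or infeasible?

infeasible

The boundaries -3s + 8t = 1 and s = 0 meet at (0, 1/8), but that point violates 7s + 5t ≤ -20. Every candidate vertex is excluded by some other constraint, so the feasible region is empty.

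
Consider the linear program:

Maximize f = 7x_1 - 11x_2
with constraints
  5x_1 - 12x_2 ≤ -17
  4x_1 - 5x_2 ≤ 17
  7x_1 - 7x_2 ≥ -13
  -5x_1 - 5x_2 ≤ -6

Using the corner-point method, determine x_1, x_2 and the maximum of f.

x_1 = 289/23, x_2 = 153/23, maximum f = 340/23

Corner points and f = 7x_1 - 11x_2:
  (289/23, 153/23) → f = 340/23
  (-13/85, 23/17) → f = -1356/85
  (-23/70, 107/70) → f = -669/35
The feasible region is unbounded (it extends along (1, 1), (5, 4)), but f strictly decreases along every unbounded feasible direction, so there is no improving ray and the maximum is attained at a vertex.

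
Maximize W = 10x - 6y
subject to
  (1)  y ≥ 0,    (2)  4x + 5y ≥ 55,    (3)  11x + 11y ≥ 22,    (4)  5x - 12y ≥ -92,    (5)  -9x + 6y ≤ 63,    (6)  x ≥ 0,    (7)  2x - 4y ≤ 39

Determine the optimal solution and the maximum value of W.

Vertices and W = 10x - 6y:
  (55/4, 0) → W = 275/2
  (39/2, 0) → W = 195
  (200/73, 643/73) → W = -1858/73
  (209, 379/4) → W = 3043/2

x = 209, y = 379/4, maximum W = 3043/2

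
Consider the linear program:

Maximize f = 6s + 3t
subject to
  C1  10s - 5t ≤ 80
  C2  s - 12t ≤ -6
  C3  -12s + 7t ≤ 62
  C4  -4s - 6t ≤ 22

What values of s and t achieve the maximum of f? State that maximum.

s = 87, t = 158, maximum f = 996

Feasible corners and f = 6s + 3t:
  (198/23, 28/23) → f = 1272/23
  (87, 158) → f = 996
  (-702/137, 10/137) → f = -4182/137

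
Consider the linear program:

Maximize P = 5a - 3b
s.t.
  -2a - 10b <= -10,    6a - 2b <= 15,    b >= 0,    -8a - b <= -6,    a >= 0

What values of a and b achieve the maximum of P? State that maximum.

a = 85/32, b = 15/32, maximum P = 95/8

Vertices and P = 5a - 3b:
  (85/32, 15/32) → P = 95/8
  (25/39, 34/39) → P = 23/39
  (0, 6) → P = -18
The feasible region is unbounded (it extends along (0, 1), (1, 3)), but P strictly decreases along every unbounded feasible direction, so there is no improving ray and the maximum is attained at a vertex.

The binding constraints are -2a - 10b = -10 and 6a - 2b = 15.
Solving simultaneously gives a = 85/32, b = 15/32.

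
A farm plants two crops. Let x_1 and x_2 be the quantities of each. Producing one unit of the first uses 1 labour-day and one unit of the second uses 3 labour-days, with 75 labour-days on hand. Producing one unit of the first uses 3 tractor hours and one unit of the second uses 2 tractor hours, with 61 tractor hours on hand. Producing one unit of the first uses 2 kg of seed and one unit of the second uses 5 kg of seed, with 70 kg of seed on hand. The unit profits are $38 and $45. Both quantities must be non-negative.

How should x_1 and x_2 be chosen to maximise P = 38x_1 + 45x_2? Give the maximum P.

Extreme points and P = 38x_1 + 45x_2:
  (0, 0) → P = 0
  (0, 14) → P = 630
  (61/3, 0) → P = 2318/3
  (15, 8) → P = 930

At the optimal vertex, 3x_1 + 2x_2 = 61 and 2x_1 + 5x_2 = 70.
Solving simultaneously gives x_1 = 15, x_2 = 8.

x_1 = 15, x_2 = 8, maximum P = 930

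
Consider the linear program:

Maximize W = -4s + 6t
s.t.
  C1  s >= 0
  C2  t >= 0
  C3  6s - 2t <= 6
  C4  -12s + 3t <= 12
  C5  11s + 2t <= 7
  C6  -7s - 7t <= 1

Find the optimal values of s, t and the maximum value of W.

s = 0, t = 7/2, maximum W = 21

Feasible corners and W = -4s + 6t:
  (0, 0) → W = 0
  (0, 7/2) → W = 21
  (7/11, 0) → W = -28/11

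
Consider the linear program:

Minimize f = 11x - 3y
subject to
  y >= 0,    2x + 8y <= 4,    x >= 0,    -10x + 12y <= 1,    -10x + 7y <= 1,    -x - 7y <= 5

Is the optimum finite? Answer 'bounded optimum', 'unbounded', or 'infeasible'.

bounded optimum

Feasible corners and f = 11x - 3y:
  (2, 0) → f = 22
  (0, 0) → f = 0
  (5/13, 21/52) → f = 157/52
  (0, 1/12) → f = -1/4
The feasible region has finitely many vertices and no improving ray; the minimum is -1/4 at (0, 1/12).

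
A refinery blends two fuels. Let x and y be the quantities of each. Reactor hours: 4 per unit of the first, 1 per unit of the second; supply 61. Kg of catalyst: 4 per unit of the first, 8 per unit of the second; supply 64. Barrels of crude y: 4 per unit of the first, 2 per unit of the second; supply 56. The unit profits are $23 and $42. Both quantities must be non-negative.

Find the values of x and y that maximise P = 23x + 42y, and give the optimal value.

Vertices and P = 23x + 42y:
  (0, 0) → P = 0
  (0, 8) → P = 336
  (14, 0) → P = 322
  (40/3, 4/3) → P = 1088/3

The optimum lies where 4x + 8y = 64 and 4x + 2y = 56.
Solving simultaneously gives x = 40/3, y = 4/3.

x = 40/3, y = 4/3, maximum P = 1088/3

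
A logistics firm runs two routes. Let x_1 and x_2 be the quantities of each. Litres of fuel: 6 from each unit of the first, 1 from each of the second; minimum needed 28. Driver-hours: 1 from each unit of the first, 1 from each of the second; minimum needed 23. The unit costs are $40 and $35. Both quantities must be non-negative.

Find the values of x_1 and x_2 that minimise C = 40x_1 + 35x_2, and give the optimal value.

Extreme points and C = 40x_1 + 35x_2:
  (0, 28) → C = 980
  (23, 0) → C = 920
  (1, 22) → C = 810
The feasible region is unbounded (it extends along (0, 1), (1, 0)), but C strictly increases along every unbounded feasible direction, so there is no improving ray and the minimum is attained at a vertex.

x_1 = 1, x_2 = 22, minimum C = 810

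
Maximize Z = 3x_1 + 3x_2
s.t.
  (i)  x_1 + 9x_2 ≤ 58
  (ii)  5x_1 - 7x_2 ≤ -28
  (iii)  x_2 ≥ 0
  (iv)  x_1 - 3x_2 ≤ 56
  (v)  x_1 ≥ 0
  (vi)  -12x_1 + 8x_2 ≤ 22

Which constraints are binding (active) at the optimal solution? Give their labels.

(i) and (ii)

Feasible corners and Z = 3x_1 + 3x_2:
  (77/26, 159/26) → Z = 354/13
  (133/58, 359/58) → Z = 738/29
  (35/22, 113/22) → Z = 222/11

The maximum is at (77/26, 159/26). Substituting into each constraint, equality holds for (i) and (ii); the remaining constraints have slack.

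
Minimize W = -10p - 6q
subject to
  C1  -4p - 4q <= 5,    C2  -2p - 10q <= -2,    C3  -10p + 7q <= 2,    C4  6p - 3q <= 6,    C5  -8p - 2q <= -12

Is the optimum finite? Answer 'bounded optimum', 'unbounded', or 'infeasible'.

Corner points and W = -10p - 6q:
  (4, 6) → W = -76
  (20/19, 34/19) → W = -404/19
  (4/3, 2/3) → W = -52/3
The feasible region has finitely many vertices and no improving ray; the minimum is -76 at (4, 6).

bounded optimum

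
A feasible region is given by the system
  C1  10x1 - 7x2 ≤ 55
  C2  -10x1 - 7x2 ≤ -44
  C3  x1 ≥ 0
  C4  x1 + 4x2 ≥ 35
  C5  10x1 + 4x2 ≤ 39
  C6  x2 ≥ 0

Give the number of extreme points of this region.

3

Intersecting each pair of boundary lines and keeping only the points that satisfy every inequality leaves:
  (0, 35/4)
  (0, 39/4)
  (4/9, 311/36)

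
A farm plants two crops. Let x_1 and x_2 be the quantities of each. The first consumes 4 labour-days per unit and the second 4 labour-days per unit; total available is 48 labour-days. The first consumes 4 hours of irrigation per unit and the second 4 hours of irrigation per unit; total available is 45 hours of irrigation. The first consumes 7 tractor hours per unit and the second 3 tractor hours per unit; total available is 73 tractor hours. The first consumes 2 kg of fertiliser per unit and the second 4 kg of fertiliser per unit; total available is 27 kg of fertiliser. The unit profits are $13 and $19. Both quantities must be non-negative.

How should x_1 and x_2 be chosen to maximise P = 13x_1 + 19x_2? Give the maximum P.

Corner points and P = 13x_1 + 19x_2:
  (0, 0) → P = 0
  (0, 27/4) → P = 513/4
  (73/7, 0) → P = 949/7
  (157/16, 23/16) → P = 1239/8
  (9, 9/4) → P = 639/4

The binding constraints are 4x_1 + 4x_2 = 45 and 2x_1 + 4x_2 = 27.
Solving simultaneously gives x_1 = 9, x_2 = 9/4.

x_1 = 9, x_2 = 9/4, maximum P = 639/4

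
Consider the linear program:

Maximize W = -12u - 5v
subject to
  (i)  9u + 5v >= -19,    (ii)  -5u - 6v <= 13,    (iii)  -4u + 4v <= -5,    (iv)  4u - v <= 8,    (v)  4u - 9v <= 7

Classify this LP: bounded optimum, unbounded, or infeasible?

Corner points and W = -12u - 5v:
  (9/4, 1) → W = -32
  (17/20, -2/5) → W = -41/5
  (65/32, 1/8) → W = -25
The feasible region has finitely many vertices and no improving ray; the maximum is -41/5 at (17/20, -2/5).

bounded optimum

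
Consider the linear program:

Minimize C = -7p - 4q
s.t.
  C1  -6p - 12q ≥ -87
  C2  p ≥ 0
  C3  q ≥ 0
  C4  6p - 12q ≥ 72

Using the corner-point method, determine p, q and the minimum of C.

Vertices and C = -7p - 4q:
  (29/2, 0) → C = -203/2
  (53/4, 5/8) → C = -381/4
  (12, 0) → C = -84

The optimum lies where -6p - 12q = -87 and q = 0.
Solving simultaneously gives p = 29/2, q = 0.

p = 29/2, q = 0, minimum C = -203/2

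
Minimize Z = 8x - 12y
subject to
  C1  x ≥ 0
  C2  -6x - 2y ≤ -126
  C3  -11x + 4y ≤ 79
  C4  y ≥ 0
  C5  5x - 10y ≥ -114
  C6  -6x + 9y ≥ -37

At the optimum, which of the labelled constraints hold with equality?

Corner points and Z = 8x - 12y:
  (516/35, 657/35) → Z = -3756/35
  (604/33, 89/11) → Z = 148/3
  (1396/15, 869/15) → Z = 148/3

The minimum is at (516/35, 657/35). Substituting into each constraint, equality holds for C2 and C5; the remaining constraints have slack.

C2 and C5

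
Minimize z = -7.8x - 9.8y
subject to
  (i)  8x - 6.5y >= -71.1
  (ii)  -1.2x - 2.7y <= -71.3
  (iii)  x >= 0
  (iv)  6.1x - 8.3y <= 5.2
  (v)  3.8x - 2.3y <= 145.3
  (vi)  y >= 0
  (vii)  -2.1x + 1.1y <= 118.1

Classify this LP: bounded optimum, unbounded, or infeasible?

bounded optimum

Feasible corners and z = -7.8x - 9.8y:
  (6787/735, 16393/735) → z = -42718/147
  (55399/315, 71629/315) → z = -5670382/1575
  (60583/2643, 42869/2643) → z = -4463318/13215
  (119403/1751, 86657/1751) → z = -1780582/1751
The feasible region has finitely many vertices and no improving ray; the minimum is -5670382/1575 at (55399/315, 71629/315).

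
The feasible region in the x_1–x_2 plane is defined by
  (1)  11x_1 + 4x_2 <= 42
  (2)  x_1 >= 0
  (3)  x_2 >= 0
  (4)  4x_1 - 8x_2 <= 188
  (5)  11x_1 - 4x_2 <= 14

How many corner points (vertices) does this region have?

4

The feasible vertices (each the meet of two boundaries and inside every other half-plane) are:
  (0, 21/2)
  (28/11, 7/2)
  (0, 0)
  (14/11, 0)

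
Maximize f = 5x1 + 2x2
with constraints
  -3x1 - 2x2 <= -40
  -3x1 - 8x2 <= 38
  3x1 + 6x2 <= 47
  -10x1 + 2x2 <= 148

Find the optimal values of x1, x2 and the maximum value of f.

x1 = 302/3, x2 = -85/2, maximum f = 1255/3

Vertices and f = 5x1 + 2x2:
  (22, -13) → f = 84
  (73/6, 7/4) → f = 193/3
  (302/3, -85/2) → f = 1255/3

The binding constraints are -3x1 - 8x2 = 38 and 3x1 + 6x2 = 47.
Solving simultaneously gives x1 = 302/3, x2 = -85/2.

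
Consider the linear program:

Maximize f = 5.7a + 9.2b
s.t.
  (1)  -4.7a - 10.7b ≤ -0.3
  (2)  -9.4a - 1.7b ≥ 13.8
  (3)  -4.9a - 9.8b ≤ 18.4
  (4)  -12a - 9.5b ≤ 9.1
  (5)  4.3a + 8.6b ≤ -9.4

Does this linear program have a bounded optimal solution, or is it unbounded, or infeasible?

The boundaries -4.7a - 10.7b = -0.3 and -4.9a - 9.8b = 18.4 meet at (-19982/637, 8795/637), but that point violates -12a - 9.5b ≤ 9.1. Every candidate vertex is excluded by some other constraint, so the feasible region is empty.

infeasible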